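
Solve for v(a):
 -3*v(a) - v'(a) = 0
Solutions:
 v(a) = C1*exp(-3*a)


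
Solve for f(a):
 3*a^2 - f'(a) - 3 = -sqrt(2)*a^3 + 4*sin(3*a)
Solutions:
 f(a) = C1 + sqrt(2)*a^4/4 + a^3 - 3*a + 4*cos(3*a)/3


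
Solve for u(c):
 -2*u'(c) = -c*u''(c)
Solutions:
 u(c) = C1 + C2*c^3


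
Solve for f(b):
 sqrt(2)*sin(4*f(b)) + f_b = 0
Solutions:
 f(b) = -acos((-C1 - exp(8*sqrt(2)*b))/(C1 - exp(8*sqrt(2)*b)))/4 + pi/2
 f(b) = acos((-C1 - exp(8*sqrt(2)*b))/(C1 - exp(8*sqrt(2)*b)))/4


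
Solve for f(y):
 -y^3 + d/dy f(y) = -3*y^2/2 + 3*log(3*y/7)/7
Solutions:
 f(y) = C1 + y^4/4 - y^3/2 + 3*y*log(y)/7 - 3*y*log(7)/7 - 3*y/7 + 3*y*log(3)/7


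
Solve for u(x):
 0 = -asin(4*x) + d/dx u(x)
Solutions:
 u(x) = C1 + x*asin(4*x) + sqrt(1 - 16*x^2)/4


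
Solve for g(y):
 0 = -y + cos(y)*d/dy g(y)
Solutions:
 g(y) = C1 + Integral(y/cos(y), y)


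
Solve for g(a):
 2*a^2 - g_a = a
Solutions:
 g(a) = C1 + 2*a^3/3 - a^2/2


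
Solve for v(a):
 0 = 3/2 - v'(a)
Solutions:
 v(a) = C1 + 3*a/2


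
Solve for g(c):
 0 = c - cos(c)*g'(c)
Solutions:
 g(c) = C1 + Integral(c/cos(c), c)


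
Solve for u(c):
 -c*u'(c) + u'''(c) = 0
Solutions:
 u(c) = C1 + Integral(C2*airyai(c) + C3*airybi(c), c)


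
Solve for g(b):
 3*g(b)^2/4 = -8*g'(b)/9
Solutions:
 g(b) = 32/(C1 + 27*b)


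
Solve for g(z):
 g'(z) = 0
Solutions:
 g(z) = C1


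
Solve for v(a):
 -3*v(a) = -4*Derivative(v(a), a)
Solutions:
 v(a) = C1*exp(3*a/4)


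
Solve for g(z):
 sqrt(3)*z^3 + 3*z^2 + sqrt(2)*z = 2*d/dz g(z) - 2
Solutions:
 g(z) = C1 + sqrt(3)*z^4/8 + z^3/2 + sqrt(2)*z^2/4 + z


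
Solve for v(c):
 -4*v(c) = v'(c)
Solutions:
 v(c) = C1*exp(-4*c)


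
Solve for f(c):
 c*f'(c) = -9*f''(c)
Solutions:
 f(c) = C1 + C2*erf(sqrt(2)*c/6)


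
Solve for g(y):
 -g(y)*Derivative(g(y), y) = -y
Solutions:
 g(y) = -sqrt(C1 + y^2)
 g(y) = sqrt(C1 + y^2)


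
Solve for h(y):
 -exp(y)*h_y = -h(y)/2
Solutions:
 h(y) = C1*exp(-exp(-y)/2)


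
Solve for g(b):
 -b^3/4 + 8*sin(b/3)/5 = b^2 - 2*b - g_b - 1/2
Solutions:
 g(b) = C1 + b^4/16 + b^3/3 - b^2 - b/2 + 24*cos(b/3)/5


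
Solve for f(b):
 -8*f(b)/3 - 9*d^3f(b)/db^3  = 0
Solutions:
 f(b) = C3*exp(-2*b/3) + (C1*sin(sqrt(3)*b/3) + C2*cos(sqrt(3)*b/3))*exp(b/3)


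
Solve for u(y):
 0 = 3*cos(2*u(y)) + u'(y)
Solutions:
 u(y) = -asin((C1 + exp(12*y))/(C1 - exp(12*y)))/2 + pi/2
 u(y) = asin((C1 + exp(12*y))/(C1 - exp(12*y)))/2


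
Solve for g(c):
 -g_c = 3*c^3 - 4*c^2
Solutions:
 g(c) = C1 - 3*c^4/4 + 4*c^3/3


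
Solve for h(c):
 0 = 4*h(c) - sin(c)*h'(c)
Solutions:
 h(c) = C1*(cos(c)^2 - 2*cos(c) + 1)/(cos(c)^2 + 2*cos(c) + 1)


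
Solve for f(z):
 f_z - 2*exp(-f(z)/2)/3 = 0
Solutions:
 f(z) = 2*log(C1 + z/3)


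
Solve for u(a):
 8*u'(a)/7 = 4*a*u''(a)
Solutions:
 u(a) = C1 + C2*a^(9/7)


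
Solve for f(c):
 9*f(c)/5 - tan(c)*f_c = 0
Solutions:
 f(c) = C1*sin(c)^(9/5)


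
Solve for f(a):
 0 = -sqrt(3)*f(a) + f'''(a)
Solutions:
 f(a) = C3*exp(3^(1/6)*a) + (C1*sin(3^(2/3)*a/2) + C2*cos(3^(2/3)*a/2))*exp(-3^(1/6)*a/2)


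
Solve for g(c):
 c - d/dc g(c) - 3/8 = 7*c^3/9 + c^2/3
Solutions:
 g(c) = C1 - 7*c^4/36 - c^3/9 + c^2/2 - 3*c/8


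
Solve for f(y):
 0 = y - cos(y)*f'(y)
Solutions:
 f(y) = C1 + Integral(y/cos(y), y)


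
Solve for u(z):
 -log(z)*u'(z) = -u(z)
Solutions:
 u(z) = C1*exp(li(z))


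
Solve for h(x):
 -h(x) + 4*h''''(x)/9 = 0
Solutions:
 h(x) = C1*exp(-sqrt(6)*x/2) + C2*exp(sqrt(6)*x/2) + C3*sin(sqrt(6)*x/2) + C4*cos(sqrt(6)*x/2)


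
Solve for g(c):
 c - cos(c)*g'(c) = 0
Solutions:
 g(c) = C1 + Integral(c/cos(c), c)


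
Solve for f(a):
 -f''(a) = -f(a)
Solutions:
 f(a) = C1*exp(-a) + C2*exp(a)


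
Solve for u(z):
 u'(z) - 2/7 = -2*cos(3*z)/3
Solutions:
 u(z) = C1 + 2*z/7 - 2*sin(3*z)/9


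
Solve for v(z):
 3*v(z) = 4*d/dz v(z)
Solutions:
 v(z) = C1*exp(3*z/4)


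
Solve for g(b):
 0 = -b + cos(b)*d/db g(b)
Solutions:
 g(b) = C1 + Integral(b/cos(b), b)


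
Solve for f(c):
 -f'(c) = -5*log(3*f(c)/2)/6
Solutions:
 6*Integral(1/(-log(_y) - log(3) + log(2)), (_y, f(c)))/5 = C1 - c


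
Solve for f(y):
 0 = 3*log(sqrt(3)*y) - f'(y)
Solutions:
 f(y) = C1 + 3*y*log(y) - 3*y + 3*y*log(3)/2


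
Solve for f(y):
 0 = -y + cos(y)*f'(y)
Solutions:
 f(y) = C1 + Integral(y/cos(y), y)


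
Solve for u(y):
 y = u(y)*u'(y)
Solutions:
 u(y) = -sqrt(C1 + y^2)
 u(y) = sqrt(C1 + y^2)


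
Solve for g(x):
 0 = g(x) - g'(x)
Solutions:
 g(x) = C1*exp(x)


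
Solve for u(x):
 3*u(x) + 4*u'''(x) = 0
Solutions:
 u(x) = C3*exp(-6^(1/3)*x/2) + (C1*sin(2^(1/3)*3^(5/6)*x/4) + C2*cos(2^(1/3)*3^(5/6)*x/4))*exp(6^(1/3)*x/4)


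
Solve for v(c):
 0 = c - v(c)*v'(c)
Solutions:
 v(c) = -sqrt(C1 + c^2)
 v(c) = sqrt(C1 + c^2)


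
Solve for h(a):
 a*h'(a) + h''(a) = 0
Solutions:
 h(a) = C1 + C2*erf(sqrt(2)*a/2)


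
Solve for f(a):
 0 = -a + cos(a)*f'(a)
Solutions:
 f(a) = C1 + Integral(a/cos(a), a)


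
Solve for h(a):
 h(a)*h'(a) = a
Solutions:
 h(a) = -sqrt(C1 + a^2)
 h(a) = sqrt(C1 + a^2)


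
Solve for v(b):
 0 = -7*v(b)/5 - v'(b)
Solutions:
 v(b) = C1*exp(-7*b/5)


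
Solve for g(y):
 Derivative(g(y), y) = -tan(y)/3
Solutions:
 g(y) = C1 + log(cos(y))/3


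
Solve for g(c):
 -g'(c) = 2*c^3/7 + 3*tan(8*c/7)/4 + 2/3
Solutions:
 g(c) = C1 - c^4/14 - 2*c/3 + 21*log(cos(8*c/7))/32


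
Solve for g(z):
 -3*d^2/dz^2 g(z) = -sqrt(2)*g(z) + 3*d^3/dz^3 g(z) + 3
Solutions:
 g(z) = C1*exp(-z*(2*2^(1/3)/(-2 + sqrt(-4 + (2 - 9*sqrt(2))^2) + 9*sqrt(2))^(1/3) + 4 + 2^(2/3)*(-2 + sqrt(-4 + (2 - 9*sqrt(2))^2) + 9*sqrt(2))^(1/3))/12)*sin(2^(1/3)*sqrt(3)*z*(-2^(1/3)*(-2 + sqrt(-4 + (2 - 9*sqrt(2))^2) + 9*sqrt(2))^(1/3) + 2/(-2 + sqrt(-4 + (2 - 9*sqrt(2))^2) + 9*sqrt(2))^(1/3))/12) + C2*exp(-z*(2*2^(1/3)/(-2 + sqrt(-4 + (2 - 9*sqrt(2))^2) + 9*sqrt(2))^(1/3) + 4 + 2^(2/3)*(-2 + sqrt(-4 + (2 - 9*sqrt(2))^2) + 9*sqrt(2))^(1/3))/12)*cos(2^(1/3)*sqrt(3)*z*(-2^(1/3)*(-2 + sqrt(-4 + (2 - 9*sqrt(2))^2) + 9*sqrt(2))^(1/3) + 2/(-2 + sqrt(-4 + (2 - 9*sqrt(2))^2) + 9*sqrt(2))^(1/3))/12) + C3*exp(z*(-2 + 2*2^(1/3)/(-2 + sqrt(-4 + (2 - 9*sqrt(2))^2) + 9*sqrt(2))^(1/3) + 2^(2/3)*(-2 + sqrt(-4 + (2 - 9*sqrt(2))^2) + 9*sqrt(2))^(1/3))/6) + 3*sqrt(2)/2


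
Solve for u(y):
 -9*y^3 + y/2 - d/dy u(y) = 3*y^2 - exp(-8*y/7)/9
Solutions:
 u(y) = C1 - 9*y^4/4 - y^3 + y^2/4 - 7*exp(-8*y/7)/72


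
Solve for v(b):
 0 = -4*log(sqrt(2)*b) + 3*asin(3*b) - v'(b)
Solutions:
 v(b) = C1 - 4*b*log(b) + 3*b*asin(3*b) - 2*b*log(2) + 4*b + sqrt(1 - 9*b^2)


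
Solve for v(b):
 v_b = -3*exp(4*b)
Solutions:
 v(b) = C1 - 3*exp(4*b)/4


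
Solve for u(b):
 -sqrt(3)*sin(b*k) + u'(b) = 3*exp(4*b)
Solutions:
 u(b) = C1 + 3*exp(4*b)/4 - sqrt(3)*cos(b*k)/k


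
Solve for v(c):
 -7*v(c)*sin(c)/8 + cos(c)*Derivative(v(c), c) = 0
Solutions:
 v(c) = C1/cos(c)^(7/8)


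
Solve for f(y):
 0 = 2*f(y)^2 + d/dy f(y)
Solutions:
 f(y) = 1/(C1 + 2*y)


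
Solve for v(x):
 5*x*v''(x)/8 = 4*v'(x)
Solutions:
 v(x) = C1 + C2*x^(37/5)


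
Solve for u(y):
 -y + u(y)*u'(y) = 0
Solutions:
 u(y) = -sqrt(C1 + y^2)
 u(y) = sqrt(C1 + y^2)


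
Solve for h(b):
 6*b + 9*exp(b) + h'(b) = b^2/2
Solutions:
 h(b) = C1 + b^3/6 - 3*b^2 - 9*exp(b)


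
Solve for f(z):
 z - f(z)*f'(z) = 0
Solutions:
 f(z) = -sqrt(C1 + z^2)
 f(z) = sqrt(C1 + z^2)


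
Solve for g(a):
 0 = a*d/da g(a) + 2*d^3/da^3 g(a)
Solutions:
 g(a) = C1 + Integral(C2*airyai(-2^(2/3)*a/2) + C3*airybi(-2^(2/3)*a/2), a)


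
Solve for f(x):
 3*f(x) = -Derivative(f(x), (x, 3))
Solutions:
 f(x) = C3*exp(-3^(1/3)*x) + (C1*sin(3^(5/6)*x/2) + C2*cos(3^(5/6)*x/2))*exp(3^(1/3)*x/2)


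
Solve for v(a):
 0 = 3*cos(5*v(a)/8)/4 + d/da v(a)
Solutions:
 3*a/4 - 4*log(sin(5*v(a)/8) - 1)/5 + 4*log(sin(5*v(a)/8) + 1)/5 = C1


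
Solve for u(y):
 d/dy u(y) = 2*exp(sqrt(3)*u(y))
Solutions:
 u(y) = sqrt(3)*(2*log(-1/(C1 + 2*y)) - log(3))/6


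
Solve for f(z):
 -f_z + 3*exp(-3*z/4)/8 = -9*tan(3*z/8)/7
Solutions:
 f(z) = C1 + 12*log(tan(3*z/8)^2 + 1)/7 - exp(-3*z/4)/2


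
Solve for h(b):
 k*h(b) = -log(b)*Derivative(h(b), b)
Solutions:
 h(b) = C1*exp(-k*li(b))


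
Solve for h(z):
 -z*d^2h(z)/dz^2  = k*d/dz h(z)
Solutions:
 h(z) = C1 + z^(1 - re(k))*(C2*sin(log(z)*Abs(im(k))) + C3*cos(log(z)*im(k)))


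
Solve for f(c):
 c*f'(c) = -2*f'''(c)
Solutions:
 f(c) = C1 + Integral(C2*airyai(-2^(2/3)*c/2) + C3*airybi(-2^(2/3)*c/2), c)


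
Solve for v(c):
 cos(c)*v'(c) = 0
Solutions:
 v(c) = C1


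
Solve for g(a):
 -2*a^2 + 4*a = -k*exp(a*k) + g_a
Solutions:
 g(a) = C1 - 2*a^3/3 + 2*a^2 + exp(a*k)


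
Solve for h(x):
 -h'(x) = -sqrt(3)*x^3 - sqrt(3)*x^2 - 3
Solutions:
 h(x) = C1 + sqrt(3)*x^4/4 + sqrt(3)*x^3/3 + 3*x


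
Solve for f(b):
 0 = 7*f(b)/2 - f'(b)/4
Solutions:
 f(b) = C1*exp(14*b)


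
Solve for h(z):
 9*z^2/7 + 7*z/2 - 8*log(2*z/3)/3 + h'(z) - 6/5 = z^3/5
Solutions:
 h(z) = C1 + z^4/20 - 3*z^3/7 - 7*z^2/4 + 8*z*log(z)/3 - 8*z*log(3)/3 - 22*z/15 + 8*z*log(2)/3


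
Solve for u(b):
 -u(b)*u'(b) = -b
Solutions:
 u(b) = -sqrt(C1 + b^2)
 u(b) = sqrt(C1 + b^2)


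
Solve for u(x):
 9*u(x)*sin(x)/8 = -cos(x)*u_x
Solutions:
 u(x) = C1*cos(x)^(9/8)


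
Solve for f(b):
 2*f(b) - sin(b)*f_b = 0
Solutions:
 f(b) = C1*(cos(b) - 1)/(cos(b) + 1)


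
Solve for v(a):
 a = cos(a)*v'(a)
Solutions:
 v(a) = C1 + Integral(a/cos(a), a)


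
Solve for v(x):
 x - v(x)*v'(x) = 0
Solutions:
 v(x) = -sqrt(C1 + x^2)
 v(x) = sqrt(C1 + x^2)


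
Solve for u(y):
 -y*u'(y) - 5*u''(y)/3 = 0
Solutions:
 u(y) = C1 + C2*erf(sqrt(30)*y/10)


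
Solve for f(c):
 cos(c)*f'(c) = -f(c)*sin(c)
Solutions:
 f(c) = C1*cos(c)


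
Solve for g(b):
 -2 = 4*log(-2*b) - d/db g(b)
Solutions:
 g(b) = C1 + 4*b*log(-b) + 2*b*(-1 + 2*log(2))


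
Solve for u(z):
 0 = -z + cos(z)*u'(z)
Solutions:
 u(z) = C1 + Integral(z/cos(z), z)


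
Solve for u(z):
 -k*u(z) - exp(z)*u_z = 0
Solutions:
 u(z) = C1*exp(k*exp(-z))


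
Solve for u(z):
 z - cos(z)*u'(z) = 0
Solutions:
 u(z) = C1 + Integral(z/cos(z), z)


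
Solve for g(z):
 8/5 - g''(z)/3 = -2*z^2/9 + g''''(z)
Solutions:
 g(z) = C1 + C2*z + C3*sin(sqrt(3)*z/3) + C4*cos(sqrt(3)*z/3) + z^4/18 + 2*z^2/5


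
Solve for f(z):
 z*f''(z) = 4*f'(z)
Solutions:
 f(z) = C1 + C2*z^5


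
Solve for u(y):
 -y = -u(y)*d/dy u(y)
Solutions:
 u(y) = -sqrt(C1 + y^2)
 u(y) = sqrt(C1 + y^2)


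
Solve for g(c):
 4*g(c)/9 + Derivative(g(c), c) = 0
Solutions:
 g(c) = C1*exp(-4*c/9)


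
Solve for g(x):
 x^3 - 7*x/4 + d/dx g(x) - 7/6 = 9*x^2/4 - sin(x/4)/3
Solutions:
 g(x) = C1 - x^4/4 + 3*x^3/4 + 7*x^2/8 + 7*x/6 + 4*cos(x/4)/3


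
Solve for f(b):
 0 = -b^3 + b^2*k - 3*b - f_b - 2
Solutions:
 f(b) = C1 - b^4/4 + b^3*k/3 - 3*b^2/2 - 2*b


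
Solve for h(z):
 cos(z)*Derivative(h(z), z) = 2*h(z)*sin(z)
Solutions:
 h(z) = C1/cos(z)^2


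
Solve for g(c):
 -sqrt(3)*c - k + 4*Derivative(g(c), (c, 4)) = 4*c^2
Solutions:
 g(c) = C1 + C2*c + C3*c^2 + C4*c^3 + c^6/360 + sqrt(3)*c^5/480 + c^4*k/96


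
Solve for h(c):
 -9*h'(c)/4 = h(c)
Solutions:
 h(c) = C1*exp(-4*c/9)


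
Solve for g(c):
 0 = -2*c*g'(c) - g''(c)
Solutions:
 g(c) = C1 + C2*erf(c)


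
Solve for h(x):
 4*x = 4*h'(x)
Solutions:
 h(x) = C1 + x^2/2


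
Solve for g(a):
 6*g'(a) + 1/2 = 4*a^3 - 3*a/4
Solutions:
 g(a) = C1 + a^4/6 - a^2/16 - a/12


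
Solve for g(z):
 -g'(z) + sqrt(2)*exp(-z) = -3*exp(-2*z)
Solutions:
 g(z) = C1 - sqrt(2)*exp(-z) - 3*exp(-2*z)/2


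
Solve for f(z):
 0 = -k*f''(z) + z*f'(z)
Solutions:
 f(z) = C1 + C2*erf(sqrt(2)*z*sqrt(-1/k)/2)/sqrt(-1/k)


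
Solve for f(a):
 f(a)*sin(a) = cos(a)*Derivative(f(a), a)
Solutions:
 f(a) = C1/cos(a)


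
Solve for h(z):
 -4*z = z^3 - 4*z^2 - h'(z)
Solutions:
 h(z) = C1 + z^4/4 - 4*z^3/3 + 2*z^2


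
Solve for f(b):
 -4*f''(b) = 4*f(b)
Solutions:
 f(b) = C1*sin(b) + C2*cos(b)


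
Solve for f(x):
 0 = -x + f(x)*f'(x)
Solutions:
 f(x) = -sqrt(C1 + x^2)
 f(x) = sqrt(C1 + x^2)


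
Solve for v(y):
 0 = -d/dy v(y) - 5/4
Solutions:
 v(y) = C1 - 5*y/4


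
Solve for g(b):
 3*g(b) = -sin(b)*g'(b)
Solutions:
 g(b) = C1*(cos(b) + 1)^(3/2)/(cos(b) - 1)^(3/2)


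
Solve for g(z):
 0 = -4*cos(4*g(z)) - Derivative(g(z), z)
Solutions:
 g(z) = -asin((C1 + exp(32*z))/(C1 - exp(32*z)))/4 + pi/4
 g(z) = asin((C1 + exp(32*z))/(C1 - exp(32*z)))/4


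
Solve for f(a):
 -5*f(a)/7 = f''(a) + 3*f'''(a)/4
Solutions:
 f(a) = C1*exp(a*(-56 + 56*2^(2/3)*7^(1/3)/(9*sqrt(24945) + 1439)^(1/3) + 2^(1/3)*7^(2/3)*(9*sqrt(24945) + 1439)^(1/3))/126)*sin(14^(1/3)*sqrt(3)*a*(-7^(1/3)*(9*sqrt(24945) + 1439)^(1/3) + 56*2^(1/3)/(9*sqrt(24945) + 1439)^(1/3))/126) + C2*exp(a*(-56 + 56*2^(2/3)*7^(1/3)/(9*sqrt(24945) + 1439)^(1/3) + 2^(1/3)*7^(2/3)*(9*sqrt(24945) + 1439)^(1/3))/126)*cos(14^(1/3)*sqrt(3)*a*(-7^(1/3)*(9*sqrt(24945) + 1439)^(1/3) + 56*2^(1/3)/(9*sqrt(24945) + 1439)^(1/3))/126) + C3*exp(-a*(56*2^(2/3)*7^(1/3)/(9*sqrt(24945) + 1439)^(1/3) + 28 + 2^(1/3)*7^(2/3)*(9*sqrt(24945) + 1439)^(1/3))/63)


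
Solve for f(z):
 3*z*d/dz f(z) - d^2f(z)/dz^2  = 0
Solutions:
 f(z) = C1 + C2*erfi(sqrt(6)*z/2)


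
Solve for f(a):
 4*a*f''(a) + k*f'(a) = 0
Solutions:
 f(a) = C1 + a^(1 - re(k)/4)*(C2*sin(log(a)*Abs(im(k))/4) + C3*cos(log(a)*im(k)/4))


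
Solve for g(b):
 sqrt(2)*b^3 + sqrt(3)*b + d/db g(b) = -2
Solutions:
 g(b) = C1 - sqrt(2)*b^4/4 - sqrt(3)*b^2/2 - 2*b


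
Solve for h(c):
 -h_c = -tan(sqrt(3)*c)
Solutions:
 h(c) = C1 - sqrt(3)*log(cos(sqrt(3)*c))/3


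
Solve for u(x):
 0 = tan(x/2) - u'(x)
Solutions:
 u(x) = C1 - 2*log(cos(x/2))


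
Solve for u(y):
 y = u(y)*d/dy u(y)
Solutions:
 u(y) = -sqrt(C1 + y^2)
 u(y) = sqrt(C1 + y^2)


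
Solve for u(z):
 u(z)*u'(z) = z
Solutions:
 u(z) = -sqrt(C1 + z^2)
 u(z) = sqrt(C1 + z^2)


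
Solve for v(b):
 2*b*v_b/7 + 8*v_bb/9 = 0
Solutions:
 v(b) = C1 + C2*erf(3*sqrt(14)*b/28)


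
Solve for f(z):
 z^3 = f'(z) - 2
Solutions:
 f(z) = C1 + z^4/4 + 2*z


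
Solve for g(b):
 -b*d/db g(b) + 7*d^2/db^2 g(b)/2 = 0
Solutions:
 g(b) = C1 + C2*erfi(sqrt(7)*b/7)


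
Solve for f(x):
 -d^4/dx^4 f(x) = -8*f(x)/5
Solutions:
 f(x) = C1*exp(-10^(3/4)*x/5) + C2*exp(10^(3/4)*x/5) + C3*sin(10^(3/4)*x/5) + C4*cos(10^(3/4)*x/5)


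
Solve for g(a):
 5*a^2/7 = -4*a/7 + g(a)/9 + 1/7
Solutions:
 g(a) = 45*a^2/7 + 36*a/7 - 9/7


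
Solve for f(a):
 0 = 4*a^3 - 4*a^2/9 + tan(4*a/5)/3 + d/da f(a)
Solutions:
 f(a) = C1 - a^4 + 4*a^3/27 + 5*log(cos(4*a/5))/12


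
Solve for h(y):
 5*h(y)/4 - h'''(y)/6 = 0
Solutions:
 h(y) = C3*exp(15^(1/3)*2^(2/3)*y/2) + (C1*sin(2^(2/3)*3^(5/6)*5^(1/3)*y/4) + C2*cos(2^(2/3)*3^(5/6)*5^(1/3)*y/4))*exp(-15^(1/3)*2^(2/3)*y/4)


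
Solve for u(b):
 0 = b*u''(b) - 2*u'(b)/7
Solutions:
 u(b) = C1 + C2*b^(9/7)


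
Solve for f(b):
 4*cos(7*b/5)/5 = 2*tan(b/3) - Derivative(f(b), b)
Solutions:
 f(b) = C1 - 6*log(cos(b/3)) - 4*sin(7*b/5)/7


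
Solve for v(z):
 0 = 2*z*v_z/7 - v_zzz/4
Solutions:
 v(z) = C1 + Integral(C2*airyai(2*7^(2/3)*z/7) + C3*airybi(2*7^(2/3)*z/7), z)


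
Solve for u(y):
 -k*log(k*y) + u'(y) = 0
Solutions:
 u(y) = C1 + k*y*log(k*y) - k*y


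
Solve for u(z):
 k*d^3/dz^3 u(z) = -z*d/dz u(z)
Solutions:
 u(z) = C1 + Integral(C2*airyai(z*(-1/k)^(1/3)) + C3*airybi(z*(-1/k)^(1/3)), z)


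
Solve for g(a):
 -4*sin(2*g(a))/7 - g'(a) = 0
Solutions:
 4*a/7 + log(cos(2*g(a)) - 1)/4 - log(cos(2*g(a)) + 1)/4 = C1


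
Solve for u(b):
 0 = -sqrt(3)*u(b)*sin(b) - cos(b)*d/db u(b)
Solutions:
 u(b) = C1*cos(b)^(sqrt(3))


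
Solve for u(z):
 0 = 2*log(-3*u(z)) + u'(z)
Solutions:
 Integral(1/(log(-_y) + log(3)), (_y, u(z)))/2 = C1 - z


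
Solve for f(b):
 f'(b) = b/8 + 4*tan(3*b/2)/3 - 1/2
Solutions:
 f(b) = C1 + b^2/16 - b/2 - 8*log(cos(3*b/2))/9


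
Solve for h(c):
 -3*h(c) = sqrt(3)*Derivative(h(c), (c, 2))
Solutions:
 h(c) = C1*sin(3^(1/4)*c) + C2*cos(3^(1/4)*c)


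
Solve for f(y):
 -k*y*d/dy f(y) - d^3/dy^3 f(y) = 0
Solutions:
 f(y) = C1 + Integral(C2*airyai(y*(-k)^(1/3)) + C3*airybi(y*(-k)^(1/3)), y)


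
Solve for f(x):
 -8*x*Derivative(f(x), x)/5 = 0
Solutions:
 f(x) = C1


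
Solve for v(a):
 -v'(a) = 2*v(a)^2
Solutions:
 v(a) = 1/(C1 + 2*a)


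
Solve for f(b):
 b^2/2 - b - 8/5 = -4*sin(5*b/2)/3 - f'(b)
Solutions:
 f(b) = C1 - b^3/6 + b^2/2 + 8*b/5 + 8*cos(5*b/2)/15


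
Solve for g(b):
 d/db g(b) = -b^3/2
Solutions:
 g(b) = C1 - b^4/8


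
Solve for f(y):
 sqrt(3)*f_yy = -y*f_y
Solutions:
 f(y) = C1 + C2*erf(sqrt(2)*3^(3/4)*y/6)


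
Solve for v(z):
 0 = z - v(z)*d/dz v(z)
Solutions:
 v(z) = -sqrt(C1 + z^2)
 v(z) = sqrt(C1 + z^2)


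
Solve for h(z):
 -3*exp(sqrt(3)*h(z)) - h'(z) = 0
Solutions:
 h(z) = sqrt(3)*(2*log(1/(C1 + 3*z)) - log(3))/6


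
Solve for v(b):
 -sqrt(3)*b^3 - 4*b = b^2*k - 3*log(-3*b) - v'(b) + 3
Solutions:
 v(b) = C1 + sqrt(3)*b^4/4 + b^3*k/3 + 2*b^2 - 3*b*log(-b) + 3*b*(2 - log(3))


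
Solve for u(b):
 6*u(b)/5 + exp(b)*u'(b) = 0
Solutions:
 u(b) = C1*exp(6*exp(-b)/5)


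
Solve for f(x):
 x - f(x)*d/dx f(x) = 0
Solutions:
 f(x) = -sqrt(C1 + x^2)
 f(x) = sqrt(C1 + x^2)


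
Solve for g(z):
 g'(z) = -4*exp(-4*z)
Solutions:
 g(z) = C1 + exp(-4*z)


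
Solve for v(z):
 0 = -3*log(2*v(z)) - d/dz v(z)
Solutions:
 Integral(1/(log(_y) + log(2)), (_y, v(z)))/3 = C1 - z


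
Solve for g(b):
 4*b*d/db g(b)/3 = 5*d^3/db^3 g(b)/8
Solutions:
 g(b) = C1 + Integral(C2*airyai(2*30^(2/3)*b/15) + C3*airybi(2*30^(2/3)*b/15), b)


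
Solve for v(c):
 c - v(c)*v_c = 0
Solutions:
 v(c) = -sqrt(C1 + c^2)
 v(c) = sqrt(C1 + c^2)


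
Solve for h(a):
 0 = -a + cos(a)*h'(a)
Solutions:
 h(a) = C1 + Integral(a/cos(a), a)


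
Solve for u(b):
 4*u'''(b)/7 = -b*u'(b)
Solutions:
 u(b) = C1 + Integral(C2*airyai(-14^(1/3)*b/2) + C3*airybi(-14^(1/3)*b/2), b)


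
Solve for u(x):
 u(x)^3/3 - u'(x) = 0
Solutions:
 u(x) = -sqrt(6)*sqrt(-1/(C1 + x))/2
 u(x) = sqrt(6)*sqrt(-1/(C1 + x))/2


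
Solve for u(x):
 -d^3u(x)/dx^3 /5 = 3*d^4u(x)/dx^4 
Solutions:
 u(x) = C1 + C2*x + C3*x^2 + C4*exp(-x/15)


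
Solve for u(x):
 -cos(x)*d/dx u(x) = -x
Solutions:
 u(x) = C1 + Integral(x/cos(x), x)


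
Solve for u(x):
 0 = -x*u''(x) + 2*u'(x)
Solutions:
 u(x) = C1 + C2*x^3


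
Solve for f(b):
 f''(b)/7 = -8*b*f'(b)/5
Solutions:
 f(b) = C1 + C2*erf(2*sqrt(35)*b/5)


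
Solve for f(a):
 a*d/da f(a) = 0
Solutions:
 f(a) = C1


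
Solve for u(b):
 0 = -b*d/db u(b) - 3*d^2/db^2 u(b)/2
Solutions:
 u(b) = C1 + C2*erf(sqrt(3)*b/3)


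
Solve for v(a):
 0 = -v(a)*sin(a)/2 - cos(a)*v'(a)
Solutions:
 v(a) = C1*sqrt(cos(a))


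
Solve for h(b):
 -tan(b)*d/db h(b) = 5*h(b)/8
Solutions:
 h(b) = C1/sin(b)^(5/8)


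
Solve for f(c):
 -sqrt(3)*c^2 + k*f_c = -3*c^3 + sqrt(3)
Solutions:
 f(c) = C1 - 3*c^4/(4*k) + sqrt(3)*c^3/(3*k) + sqrt(3)*c/k


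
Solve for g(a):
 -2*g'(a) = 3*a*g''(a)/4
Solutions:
 g(a) = C1 + C2/a^(5/3)


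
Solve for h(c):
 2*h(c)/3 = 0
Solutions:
 h(c) = 0


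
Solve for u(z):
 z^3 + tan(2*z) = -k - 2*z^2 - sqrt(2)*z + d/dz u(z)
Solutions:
 u(z) = C1 + k*z + z^4/4 + 2*z^3/3 + sqrt(2)*z^2/2 - log(cos(2*z))/2


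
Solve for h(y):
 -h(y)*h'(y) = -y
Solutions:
 h(y) = -sqrt(C1 + y^2)
 h(y) = sqrt(C1 + y^2)


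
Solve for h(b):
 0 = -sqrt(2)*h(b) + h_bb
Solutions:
 h(b) = C1*exp(-2^(1/4)*b) + C2*exp(2^(1/4)*b)


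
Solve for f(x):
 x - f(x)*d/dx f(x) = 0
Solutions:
 f(x) = -sqrt(C1 + x^2)
 f(x) = sqrt(C1 + x^2)


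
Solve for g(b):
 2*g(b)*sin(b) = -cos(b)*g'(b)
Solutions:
 g(b) = C1*cos(b)^2


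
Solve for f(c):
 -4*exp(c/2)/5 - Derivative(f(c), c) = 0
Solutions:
 f(c) = C1 - 8*exp(c/2)/5


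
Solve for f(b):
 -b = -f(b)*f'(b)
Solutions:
 f(b) = -sqrt(C1 + b^2)
 f(b) = sqrt(C1 + b^2)


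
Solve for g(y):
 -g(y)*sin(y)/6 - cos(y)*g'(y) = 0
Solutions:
 g(y) = C1*cos(y)^(1/6)


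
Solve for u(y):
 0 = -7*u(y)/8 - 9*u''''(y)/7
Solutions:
 u(y) = (C1*sin(2^(3/4)*sqrt(21)*y/12) + C2*cos(2^(3/4)*sqrt(21)*y/12))*exp(-2^(3/4)*sqrt(21)*y/12) + (C3*sin(2^(3/4)*sqrt(21)*y/12) + C4*cos(2^(3/4)*sqrt(21)*y/12))*exp(2^(3/4)*sqrt(21)*y/12)


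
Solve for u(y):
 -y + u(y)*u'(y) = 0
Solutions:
 u(y) = -sqrt(C1 + y^2)
 u(y) = sqrt(C1 + y^2)


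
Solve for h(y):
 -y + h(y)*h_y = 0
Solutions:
 h(y) = -sqrt(C1 + y^2)
 h(y) = sqrt(C1 + y^2)


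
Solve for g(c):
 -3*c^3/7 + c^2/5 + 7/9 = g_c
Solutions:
 g(c) = C1 - 3*c^4/28 + c^3/15 + 7*c/9


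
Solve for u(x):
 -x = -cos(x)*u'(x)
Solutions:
 u(x) = C1 + Integral(x/cos(x), x)


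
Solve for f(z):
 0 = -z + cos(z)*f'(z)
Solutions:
 f(z) = C1 + Integral(z/cos(z), z)


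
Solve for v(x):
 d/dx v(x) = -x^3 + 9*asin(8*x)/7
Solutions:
 v(x) = C1 - x^4/4 + 9*x*asin(8*x)/7 + 9*sqrt(1 - 64*x^2)/56


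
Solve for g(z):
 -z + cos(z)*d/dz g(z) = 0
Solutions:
 g(z) = C1 + Integral(z/cos(z), z)


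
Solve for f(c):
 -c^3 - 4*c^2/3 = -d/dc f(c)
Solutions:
 f(c) = C1 + c^4/4 + 4*c^3/9


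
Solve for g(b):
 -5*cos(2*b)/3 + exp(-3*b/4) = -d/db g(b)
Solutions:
 g(b) = C1 + 5*sin(2*b)/6 + 4*exp(-3*b/4)/3


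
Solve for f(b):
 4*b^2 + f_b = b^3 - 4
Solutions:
 f(b) = C1 + b^4/4 - 4*b^3/3 - 4*b


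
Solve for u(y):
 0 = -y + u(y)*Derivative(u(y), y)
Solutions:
 u(y) = -sqrt(C1 + y^2)
 u(y) = sqrt(C1 + y^2)


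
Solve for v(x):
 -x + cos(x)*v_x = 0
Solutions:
 v(x) = C1 + Integral(x/cos(x), x)


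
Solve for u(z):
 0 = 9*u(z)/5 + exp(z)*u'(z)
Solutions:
 u(z) = C1*exp(9*exp(-z)/5)


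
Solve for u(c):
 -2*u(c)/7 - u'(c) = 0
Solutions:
 u(c) = C1*exp(-2*c/7)


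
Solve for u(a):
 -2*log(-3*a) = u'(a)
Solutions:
 u(a) = C1 - 2*a*log(-a) + 2*a*(1 - log(3))


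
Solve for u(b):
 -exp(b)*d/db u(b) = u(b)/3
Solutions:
 u(b) = C1*exp(exp(-b)/3)


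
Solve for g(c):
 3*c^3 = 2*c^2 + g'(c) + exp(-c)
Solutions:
 g(c) = C1 + 3*c^4/4 - 2*c^3/3 + exp(-c)


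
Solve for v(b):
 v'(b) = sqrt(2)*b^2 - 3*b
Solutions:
 v(b) = C1 + sqrt(2)*b^3/3 - 3*b^2/2


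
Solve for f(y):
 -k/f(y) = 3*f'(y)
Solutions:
 f(y) = -sqrt(C1 - 6*k*y)/3
 f(y) = sqrt(C1 - 6*k*y)/3


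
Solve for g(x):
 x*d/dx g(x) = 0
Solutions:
 g(x) = C1


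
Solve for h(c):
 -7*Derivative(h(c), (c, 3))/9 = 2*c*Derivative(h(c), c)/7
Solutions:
 h(c) = C1 + Integral(C2*airyai(-126^(1/3)*c/7) + C3*airybi(-126^(1/3)*c/7), c)


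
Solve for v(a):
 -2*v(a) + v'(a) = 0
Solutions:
 v(a) = C1*exp(2*a)


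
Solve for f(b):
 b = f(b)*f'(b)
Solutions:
 f(b) = -sqrt(C1 + b^2)
 f(b) = sqrt(C1 + b^2)


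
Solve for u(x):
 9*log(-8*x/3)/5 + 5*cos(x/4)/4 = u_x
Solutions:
 u(x) = C1 + 9*x*log(-x)/5 - 9*x*log(3)/5 - 9*x/5 + 27*x*log(2)/5 + 5*sin(x/4)


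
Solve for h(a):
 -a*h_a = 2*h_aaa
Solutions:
 h(a) = C1 + Integral(C2*airyai(-2^(2/3)*a/2) + C3*airybi(-2^(2/3)*a/2), a)


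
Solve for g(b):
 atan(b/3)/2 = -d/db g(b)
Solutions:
 g(b) = C1 - b*atan(b/3)/2 + 3*log(b^2 + 9)/4


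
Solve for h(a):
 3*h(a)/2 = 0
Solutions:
 h(a) = 0


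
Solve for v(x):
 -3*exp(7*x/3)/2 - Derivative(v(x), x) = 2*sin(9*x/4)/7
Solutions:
 v(x) = C1 - 9*exp(7*x/3)/14 + 8*cos(9*x/4)/63


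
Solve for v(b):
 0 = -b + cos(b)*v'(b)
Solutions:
 v(b) = C1 + Integral(b/cos(b), b)


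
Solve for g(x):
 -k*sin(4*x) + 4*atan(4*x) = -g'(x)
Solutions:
 g(x) = C1 - k*cos(4*x)/4 - 4*x*atan(4*x) + log(16*x^2 + 1)/2


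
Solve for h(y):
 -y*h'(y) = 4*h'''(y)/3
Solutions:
 h(y) = C1 + Integral(C2*airyai(-6^(1/3)*y/2) + C3*airybi(-6^(1/3)*y/2), y)


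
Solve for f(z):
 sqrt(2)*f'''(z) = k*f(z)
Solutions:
 f(z) = C1*exp(2^(5/6)*k^(1/3)*z/2) + C2*exp(2^(5/6)*k^(1/3)*z*(-1 + sqrt(3)*I)/4) + C3*exp(-2^(5/6)*k^(1/3)*z*(1 + sqrt(3)*I)/4)


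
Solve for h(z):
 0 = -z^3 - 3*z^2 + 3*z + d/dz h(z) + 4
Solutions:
 h(z) = C1 + z^4/4 + z^3 - 3*z^2/2 - 4*z


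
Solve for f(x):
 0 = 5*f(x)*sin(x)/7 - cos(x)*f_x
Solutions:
 f(x) = C1/cos(x)^(5/7)


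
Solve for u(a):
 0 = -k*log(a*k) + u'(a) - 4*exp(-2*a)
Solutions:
 u(a) = C1 + a*k*log(a*k) - a*k - 2*exp(-2*a)


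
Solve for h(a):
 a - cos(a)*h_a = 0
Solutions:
 h(a) = C1 + Integral(a/cos(a), a)


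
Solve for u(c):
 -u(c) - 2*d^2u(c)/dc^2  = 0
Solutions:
 u(c) = C1*sin(sqrt(2)*c/2) + C2*cos(sqrt(2)*c/2)


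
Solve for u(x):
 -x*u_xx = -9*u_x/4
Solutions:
 u(x) = C1 + C2*x^(13/4)


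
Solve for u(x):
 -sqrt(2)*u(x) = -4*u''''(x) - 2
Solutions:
 u(x) = C1*exp(-2^(5/8)*x/2) + C2*exp(2^(5/8)*x/2) + C3*sin(2^(5/8)*x/2) + C4*cos(2^(5/8)*x/2) + sqrt(2)


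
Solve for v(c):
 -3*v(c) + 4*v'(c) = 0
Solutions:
 v(c) = C1*exp(3*c/4)


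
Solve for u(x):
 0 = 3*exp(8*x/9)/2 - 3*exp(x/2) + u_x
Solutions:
 u(x) = C1 - 27*exp(8*x/9)/16 + 6*exp(x/2)


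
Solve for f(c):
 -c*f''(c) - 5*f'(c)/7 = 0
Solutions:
 f(c) = C1 + C2*c^(2/7)


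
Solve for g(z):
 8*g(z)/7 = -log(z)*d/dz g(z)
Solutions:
 g(z) = C1*exp(-8*li(z)/7)


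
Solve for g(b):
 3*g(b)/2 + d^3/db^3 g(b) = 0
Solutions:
 g(b) = C3*exp(-2^(2/3)*3^(1/3)*b/2) + (C1*sin(2^(2/3)*3^(5/6)*b/4) + C2*cos(2^(2/3)*3^(5/6)*b/4))*exp(2^(2/3)*3^(1/3)*b/4)


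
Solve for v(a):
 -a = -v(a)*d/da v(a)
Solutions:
 v(a) = -sqrt(C1 + a^2)
 v(a) = sqrt(C1 + a^2)


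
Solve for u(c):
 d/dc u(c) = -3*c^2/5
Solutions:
 u(c) = C1 - c^3/5


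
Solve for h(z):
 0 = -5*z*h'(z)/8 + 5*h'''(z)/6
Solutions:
 h(z) = C1 + Integral(C2*airyai(6^(1/3)*z/2) + C3*airybi(6^(1/3)*z/2), z)


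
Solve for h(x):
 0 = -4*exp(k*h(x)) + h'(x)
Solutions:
 h(x) = Piecewise((log(-1/(C1*k + 4*k*x))/k, Ne(k, 0)), (nan, True))
 h(x) = Piecewise((C1 + 4*x, Eq(k, 0)), (nan, True))


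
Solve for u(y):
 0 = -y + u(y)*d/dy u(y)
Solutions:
 u(y) = -sqrt(C1 + y^2)
 u(y) = sqrt(C1 + y^2)


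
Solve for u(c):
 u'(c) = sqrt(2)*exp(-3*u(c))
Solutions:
 u(c) = log(C1 + 3*sqrt(2)*c)/3
 u(c) = log((-3^(1/3) - 3^(5/6)*I)*(C1 + sqrt(2)*c)^(1/3)/2)
 u(c) = log((-3^(1/3) + 3^(5/6)*I)*(C1 + sqrt(2)*c)^(1/3)/2)


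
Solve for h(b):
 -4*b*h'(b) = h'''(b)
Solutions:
 h(b) = C1 + Integral(C2*airyai(-2^(2/3)*b) + C3*airybi(-2^(2/3)*b), b)


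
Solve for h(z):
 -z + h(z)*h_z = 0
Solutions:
 h(z) = -sqrt(C1 + z^2)
 h(z) = sqrt(C1 + z^2)


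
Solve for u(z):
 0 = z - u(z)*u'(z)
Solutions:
 u(z) = -sqrt(C1 + z^2)
 u(z) = sqrt(C1 + z^2)


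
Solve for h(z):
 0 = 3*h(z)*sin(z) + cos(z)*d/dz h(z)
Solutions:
 h(z) = C1*cos(z)^3


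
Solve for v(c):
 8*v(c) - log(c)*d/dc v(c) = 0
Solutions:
 v(c) = C1*exp(8*li(c))


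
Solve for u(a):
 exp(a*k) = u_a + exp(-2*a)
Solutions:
 u(a) = C1 + exp(-2*a)/2 + exp(a*k)/k


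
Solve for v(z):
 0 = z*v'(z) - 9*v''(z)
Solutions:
 v(z) = C1 + C2*erfi(sqrt(2)*z/6)


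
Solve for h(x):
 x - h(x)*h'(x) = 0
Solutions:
 h(x) = -sqrt(C1 + x^2)
 h(x) = sqrt(C1 + x^2)


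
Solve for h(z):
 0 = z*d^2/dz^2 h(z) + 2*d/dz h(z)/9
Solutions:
 h(z) = C1 + C2*z^(7/9)


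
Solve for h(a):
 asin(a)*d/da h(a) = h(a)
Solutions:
 h(a) = C1*exp(Integral(1/asin(a), a))


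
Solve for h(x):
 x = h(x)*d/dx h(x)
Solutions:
 h(x) = -sqrt(C1 + x^2)
 h(x) = sqrt(C1 + x^2)


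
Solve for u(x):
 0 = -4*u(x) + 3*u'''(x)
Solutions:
 u(x) = C3*exp(6^(2/3)*x/3) + (C1*sin(2^(2/3)*3^(1/6)*x/2) + C2*cos(2^(2/3)*3^(1/6)*x/2))*exp(-6^(2/3)*x/6)


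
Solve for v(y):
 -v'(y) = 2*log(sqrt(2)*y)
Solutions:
 v(y) = C1 - 2*y*log(y) - y*log(2) + 2*y


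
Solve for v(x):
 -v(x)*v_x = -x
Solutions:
 v(x) = -sqrt(C1 + x^2)
 v(x) = sqrt(C1 + x^2)


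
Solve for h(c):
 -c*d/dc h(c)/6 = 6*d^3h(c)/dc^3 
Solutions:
 h(c) = C1 + Integral(C2*airyai(-6^(1/3)*c/6) + C3*airybi(-6^(1/3)*c/6), c)


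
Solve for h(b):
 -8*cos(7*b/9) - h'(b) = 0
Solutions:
 h(b) = C1 - 72*sin(7*b/9)/7


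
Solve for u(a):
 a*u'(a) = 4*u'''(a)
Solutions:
 u(a) = C1 + Integral(C2*airyai(2^(1/3)*a/2) + C3*airybi(2^(1/3)*a/2), a)


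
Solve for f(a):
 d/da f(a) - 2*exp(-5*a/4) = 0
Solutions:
 f(a) = C1 - 8*exp(-5*a/4)/5


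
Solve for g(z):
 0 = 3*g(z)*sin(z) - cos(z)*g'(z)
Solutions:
 g(z) = C1/cos(z)^3


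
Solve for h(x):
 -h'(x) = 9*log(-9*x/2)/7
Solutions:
 h(x) = C1 - 9*x*log(-x)/7 + 9*x*(-2*log(3) + log(2) + 1)/7


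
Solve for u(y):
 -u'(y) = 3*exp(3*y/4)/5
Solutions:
 u(y) = C1 - 4*exp(3*y/4)/5


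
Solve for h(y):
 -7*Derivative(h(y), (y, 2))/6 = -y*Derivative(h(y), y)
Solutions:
 h(y) = C1 + C2*erfi(sqrt(21)*y/7)


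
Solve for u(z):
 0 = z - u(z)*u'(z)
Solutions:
 u(z) = -sqrt(C1 + z^2)
 u(z) = sqrt(C1 + z^2)


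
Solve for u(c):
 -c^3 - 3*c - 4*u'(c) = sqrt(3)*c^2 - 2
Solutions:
 u(c) = C1 - c^4/16 - sqrt(3)*c^3/12 - 3*c^2/8 + c/2


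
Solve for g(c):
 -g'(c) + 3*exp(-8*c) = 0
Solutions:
 g(c) = C1 - 3*exp(-8*c)/8


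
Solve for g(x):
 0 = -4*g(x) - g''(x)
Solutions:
 g(x) = C1*sin(2*x) + C2*cos(2*x)


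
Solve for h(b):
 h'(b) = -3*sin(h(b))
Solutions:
 h(b) = -acos((-C1 - exp(6*b))/(C1 - exp(6*b))) + 2*pi
 h(b) = acos((-C1 - exp(6*b))/(C1 - exp(6*b)))


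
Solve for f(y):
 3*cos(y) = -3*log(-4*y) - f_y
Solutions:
 f(y) = C1 - 3*y*log(-y) - 6*y*log(2) + 3*y - 3*sin(y)


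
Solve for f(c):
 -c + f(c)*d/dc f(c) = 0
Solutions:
 f(c) = -sqrt(C1 + c^2)
 f(c) = sqrt(C1 + c^2)


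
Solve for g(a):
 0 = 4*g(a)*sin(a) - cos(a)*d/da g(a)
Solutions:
 g(a) = C1/cos(a)^4


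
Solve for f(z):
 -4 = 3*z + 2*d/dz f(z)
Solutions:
 f(z) = C1 - 3*z^2/4 - 2*z


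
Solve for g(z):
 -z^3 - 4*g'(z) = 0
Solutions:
 g(z) = C1 - z^4/16


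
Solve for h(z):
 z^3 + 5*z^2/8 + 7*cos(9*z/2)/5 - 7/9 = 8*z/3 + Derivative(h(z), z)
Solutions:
 h(z) = C1 + z^4/4 + 5*z^3/24 - 4*z^2/3 - 7*z/9 + 14*sin(9*z/2)/45


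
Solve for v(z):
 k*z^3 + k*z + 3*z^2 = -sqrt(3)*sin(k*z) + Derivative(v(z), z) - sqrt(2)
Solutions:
 v(z) = C1 + k*z^4/4 + k*z^2/2 + z^3 + sqrt(2)*z - sqrt(3)*cos(k*z)/k


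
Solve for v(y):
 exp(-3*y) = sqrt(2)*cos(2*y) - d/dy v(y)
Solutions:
 v(y) = C1 + sqrt(2)*sin(2*y)/2 + exp(-3*y)/3


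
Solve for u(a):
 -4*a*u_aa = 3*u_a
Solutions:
 u(a) = C1 + C2*a^(1/4)


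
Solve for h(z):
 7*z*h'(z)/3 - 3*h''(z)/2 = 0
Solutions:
 h(z) = C1 + C2*erfi(sqrt(7)*z/3)


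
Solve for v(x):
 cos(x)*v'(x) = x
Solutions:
 v(x) = C1 + Integral(x/cos(x), x)


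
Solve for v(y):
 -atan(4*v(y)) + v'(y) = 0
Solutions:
 Integral(1/atan(4*_y), (_y, v(y))) = C1 + y


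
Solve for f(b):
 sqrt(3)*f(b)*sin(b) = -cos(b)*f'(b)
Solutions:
 f(b) = C1*cos(b)^(sqrt(3))


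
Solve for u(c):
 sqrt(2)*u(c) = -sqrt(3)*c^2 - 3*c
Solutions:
 u(c) = c*(-sqrt(6)*c - 3*sqrt(2))/2


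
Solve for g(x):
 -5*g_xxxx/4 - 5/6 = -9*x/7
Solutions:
 g(x) = C1 + C2*x + C3*x^2 + C4*x^3 + 3*x^5/350 - x^4/36


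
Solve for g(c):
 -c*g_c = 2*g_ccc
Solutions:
 g(c) = C1 + Integral(C2*airyai(-2^(2/3)*c/2) + C3*airybi(-2^(2/3)*c/2), c)


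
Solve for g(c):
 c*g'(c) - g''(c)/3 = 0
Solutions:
 g(c) = C1 + C2*erfi(sqrt(6)*c/2)


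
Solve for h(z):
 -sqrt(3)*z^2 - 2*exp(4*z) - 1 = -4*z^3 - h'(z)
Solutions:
 h(z) = C1 - z^4 + sqrt(3)*z^3/3 + z + exp(4*z)/2


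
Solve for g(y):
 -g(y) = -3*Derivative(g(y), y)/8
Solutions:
 g(y) = C1*exp(8*y/3)


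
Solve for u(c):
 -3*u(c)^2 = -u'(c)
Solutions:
 u(c) = -1/(C1 + 3*c)


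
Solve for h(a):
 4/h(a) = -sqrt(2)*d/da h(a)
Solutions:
 h(a) = -sqrt(C1 - 4*sqrt(2)*a)
 h(a) = sqrt(C1 - 4*sqrt(2)*a)


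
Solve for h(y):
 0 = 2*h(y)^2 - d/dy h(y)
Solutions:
 h(y) = -1/(C1 + 2*y)


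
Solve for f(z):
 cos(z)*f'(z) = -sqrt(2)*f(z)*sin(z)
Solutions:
 f(z) = C1*cos(z)^(sqrt(2))


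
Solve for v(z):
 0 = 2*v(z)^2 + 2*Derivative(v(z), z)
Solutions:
 v(z) = 1/(C1 + z)


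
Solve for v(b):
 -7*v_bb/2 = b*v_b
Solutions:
 v(b) = C1 + C2*erf(sqrt(7)*b/7)


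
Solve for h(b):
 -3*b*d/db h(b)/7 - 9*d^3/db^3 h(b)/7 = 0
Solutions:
 h(b) = C1 + Integral(C2*airyai(-3^(2/3)*b/3) + C3*airybi(-3^(2/3)*b/3), b)


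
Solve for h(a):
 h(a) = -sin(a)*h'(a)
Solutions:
 h(a) = C1*sqrt(cos(a) + 1)/sqrt(cos(a) - 1)


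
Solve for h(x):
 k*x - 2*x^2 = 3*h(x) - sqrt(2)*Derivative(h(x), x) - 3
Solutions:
 h(x) = C1*exp(3*sqrt(2)*x/2) + k*x/3 + sqrt(2)*k/9 - 2*x^2/3 - 4*sqrt(2)*x/9 + 19/27


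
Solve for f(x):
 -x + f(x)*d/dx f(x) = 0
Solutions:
 f(x) = -sqrt(C1 + x^2)
 f(x) = sqrt(C1 + x^2)


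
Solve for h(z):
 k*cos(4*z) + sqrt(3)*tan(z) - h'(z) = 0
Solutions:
 h(z) = C1 + k*sin(4*z)/4 - sqrt(3)*log(cos(z))


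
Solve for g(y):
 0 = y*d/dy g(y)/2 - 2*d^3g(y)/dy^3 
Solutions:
 g(y) = C1 + Integral(C2*airyai(2^(1/3)*y/2) + C3*airybi(2^(1/3)*y/2), y)


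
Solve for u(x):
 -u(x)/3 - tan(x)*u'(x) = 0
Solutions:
 u(x) = C1/sin(x)^(1/3)


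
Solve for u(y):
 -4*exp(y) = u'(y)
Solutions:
 u(y) = C1 - 4*exp(y)


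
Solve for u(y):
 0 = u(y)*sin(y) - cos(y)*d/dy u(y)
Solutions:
 u(y) = C1/cos(y)


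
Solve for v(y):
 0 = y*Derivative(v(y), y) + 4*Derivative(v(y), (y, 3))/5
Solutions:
 v(y) = C1 + Integral(C2*airyai(-10^(1/3)*y/2) + C3*airybi(-10^(1/3)*y/2), y)


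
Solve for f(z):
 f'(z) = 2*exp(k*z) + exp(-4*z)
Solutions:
 f(z) = C1 - exp(-4*z)/4 + 2*exp(k*z)/k


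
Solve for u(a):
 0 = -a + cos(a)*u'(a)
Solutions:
 u(a) = C1 + Integral(a/cos(a), a)


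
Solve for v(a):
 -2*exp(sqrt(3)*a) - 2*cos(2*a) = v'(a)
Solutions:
 v(a) = C1 - 2*sqrt(3)*exp(sqrt(3)*a)/3 - sin(2*a)


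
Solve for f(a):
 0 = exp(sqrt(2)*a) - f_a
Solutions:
 f(a) = C1 + sqrt(2)*exp(sqrt(2)*a)/2


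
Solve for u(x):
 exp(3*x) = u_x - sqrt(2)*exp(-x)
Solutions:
 u(x) = C1 + exp(3*x)/3 - sqrt(2)*exp(-x)


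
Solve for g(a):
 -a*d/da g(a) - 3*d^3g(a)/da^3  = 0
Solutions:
 g(a) = C1 + Integral(C2*airyai(-3^(2/3)*a/3) + C3*airybi(-3^(2/3)*a/3), a)


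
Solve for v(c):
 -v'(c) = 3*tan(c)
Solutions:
 v(c) = C1 + 3*log(cos(c))


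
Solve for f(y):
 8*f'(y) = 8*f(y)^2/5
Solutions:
 f(y) = -5/(C1 + y)


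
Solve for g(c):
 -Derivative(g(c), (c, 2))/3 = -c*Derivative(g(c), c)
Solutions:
 g(c) = C1 + C2*erfi(sqrt(6)*c/2)


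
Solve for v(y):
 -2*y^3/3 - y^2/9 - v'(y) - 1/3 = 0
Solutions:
 v(y) = C1 - y^4/6 - y^3/27 - y/3


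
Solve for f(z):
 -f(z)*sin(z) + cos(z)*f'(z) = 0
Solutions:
 f(z) = C1/cos(z)


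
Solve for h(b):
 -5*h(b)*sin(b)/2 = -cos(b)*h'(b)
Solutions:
 h(b) = C1/cos(b)^(5/2)


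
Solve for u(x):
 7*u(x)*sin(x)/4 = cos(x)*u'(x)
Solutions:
 u(x) = C1/cos(x)^(7/4)


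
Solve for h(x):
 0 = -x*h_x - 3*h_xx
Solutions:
 h(x) = C1 + C2*erf(sqrt(6)*x/6)


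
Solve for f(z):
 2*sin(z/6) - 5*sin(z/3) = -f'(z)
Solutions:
 f(z) = C1 + 12*cos(z/6) - 15*cos(z/3)


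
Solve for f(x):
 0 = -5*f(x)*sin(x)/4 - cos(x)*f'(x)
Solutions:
 f(x) = C1*cos(x)^(5/4)


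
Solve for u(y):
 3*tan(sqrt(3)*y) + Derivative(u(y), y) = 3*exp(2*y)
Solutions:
 u(y) = C1 + 3*exp(2*y)/2 + sqrt(3)*log(cos(sqrt(3)*y))


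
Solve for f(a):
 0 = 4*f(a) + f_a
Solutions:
 f(a) = C1*exp(-4*a)


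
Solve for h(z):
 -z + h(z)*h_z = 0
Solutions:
 h(z) = -sqrt(C1 + z^2)
 h(z) = sqrt(C1 + z^2)


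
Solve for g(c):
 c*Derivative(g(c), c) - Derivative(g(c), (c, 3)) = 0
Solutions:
 g(c) = C1 + Integral(C2*airyai(c) + C3*airybi(c), c)


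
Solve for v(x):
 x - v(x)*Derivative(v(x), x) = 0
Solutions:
 v(x) = -sqrt(C1 + x^2)
 v(x) = sqrt(C1 + x^2)


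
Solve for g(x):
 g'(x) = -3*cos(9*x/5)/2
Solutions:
 g(x) = C1 - 5*sin(9*x/5)/6


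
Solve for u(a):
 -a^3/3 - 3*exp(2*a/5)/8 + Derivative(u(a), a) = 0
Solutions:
 u(a) = C1 + a^4/12 + 15*exp(2*a/5)/16


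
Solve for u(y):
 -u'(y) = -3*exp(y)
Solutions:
 u(y) = C1 + 3*exp(y)


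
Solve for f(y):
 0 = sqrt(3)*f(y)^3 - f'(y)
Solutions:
 f(y) = -sqrt(2)*sqrt(-1/(C1 + sqrt(3)*y))/2
 f(y) = sqrt(2)*sqrt(-1/(C1 + sqrt(3)*y))/2


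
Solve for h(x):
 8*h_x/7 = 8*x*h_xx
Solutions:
 h(x) = C1 + C2*x^(8/7)


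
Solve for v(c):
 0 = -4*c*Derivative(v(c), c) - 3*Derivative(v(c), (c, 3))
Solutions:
 v(c) = C1 + Integral(C2*airyai(-6^(2/3)*c/3) + C3*airybi(-6^(2/3)*c/3), c)


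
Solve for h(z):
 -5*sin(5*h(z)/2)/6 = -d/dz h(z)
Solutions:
 -5*z/6 + log(cos(5*h(z)/2) - 1)/5 - log(cos(5*h(z)/2) + 1)/5 = C1


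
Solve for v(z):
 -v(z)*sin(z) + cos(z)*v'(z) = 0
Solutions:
 v(z) = C1/cos(z)


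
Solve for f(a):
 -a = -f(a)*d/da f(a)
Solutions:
 f(a) = -sqrt(C1 + a^2)
 f(a) = sqrt(C1 + a^2)


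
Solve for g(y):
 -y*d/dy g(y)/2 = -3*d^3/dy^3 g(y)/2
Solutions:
 g(y) = C1 + Integral(C2*airyai(3^(2/3)*y/3) + C3*airybi(3^(2/3)*y/3), y)


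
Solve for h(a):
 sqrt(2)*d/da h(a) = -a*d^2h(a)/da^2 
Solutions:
 h(a) = C1 + C2*a^(1 - sqrt(2))


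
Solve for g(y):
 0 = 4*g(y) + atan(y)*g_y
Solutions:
 g(y) = C1*exp(-4*Integral(1/atan(y), y))


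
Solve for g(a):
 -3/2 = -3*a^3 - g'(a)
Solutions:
 g(a) = C1 - 3*a^4/4 + 3*a/2


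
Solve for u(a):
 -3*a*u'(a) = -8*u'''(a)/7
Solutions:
 u(a) = C1 + Integral(C2*airyai(21^(1/3)*a/2) + C3*airybi(21^(1/3)*a/2), a)


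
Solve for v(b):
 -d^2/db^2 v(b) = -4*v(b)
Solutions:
 v(b) = C1*exp(-2*b) + C2*exp(2*b)


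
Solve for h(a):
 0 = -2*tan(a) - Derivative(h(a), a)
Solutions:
 h(a) = C1 + 2*log(cos(a))


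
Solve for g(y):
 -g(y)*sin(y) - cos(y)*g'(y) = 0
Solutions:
 g(y) = C1*cos(y)


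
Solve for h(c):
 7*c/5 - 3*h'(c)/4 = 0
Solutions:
 h(c) = C1 + 14*c^2/15


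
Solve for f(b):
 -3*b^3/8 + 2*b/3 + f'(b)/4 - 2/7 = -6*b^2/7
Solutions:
 f(b) = C1 + 3*b^4/8 - 8*b^3/7 - 4*b^2/3 + 8*b/7


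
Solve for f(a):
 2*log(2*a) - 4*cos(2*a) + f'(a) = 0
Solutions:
 f(a) = C1 - 2*a*log(a) - 2*a*log(2) + 2*a + 2*sin(2*a)


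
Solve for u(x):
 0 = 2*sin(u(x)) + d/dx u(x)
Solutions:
 u(x) = -acos((-C1 - exp(4*x))/(C1 - exp(4*x))) + 2*pi
 u(x) = acos((-C1 - exp(4*x))/(C1 - exp(4*x)))


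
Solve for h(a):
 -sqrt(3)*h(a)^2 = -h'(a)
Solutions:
 h(a) = -1/(C1 + sqrt(3)*a)


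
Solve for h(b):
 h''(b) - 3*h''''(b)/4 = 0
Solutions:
 h(b) = C1 + C2*b + C3*exp(-2*sqrt(3)*b/3) + C4*exp(2*sqrt(3)*b/3)


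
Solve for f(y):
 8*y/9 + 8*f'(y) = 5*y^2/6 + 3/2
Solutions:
 f(y) = C1 + 5*y^3/144 - y^2/18 + 3*y/16


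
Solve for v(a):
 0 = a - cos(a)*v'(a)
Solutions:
 v(a) = C1 + Integral(a/cos(a), a)


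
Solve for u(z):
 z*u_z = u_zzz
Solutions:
 u(z) = C1 + Integral(C2*airyai(z) + C3*airybi(z), z)


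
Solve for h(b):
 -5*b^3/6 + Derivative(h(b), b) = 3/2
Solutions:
 h(b) = C1 + 5*b^4/24 + 3*b/2


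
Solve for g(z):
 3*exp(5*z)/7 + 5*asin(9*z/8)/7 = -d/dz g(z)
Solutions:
 g(z) = C1 - 5*z*asin(9*z/8)/7 - 5*sqrt(64 - 81*z^2)/63 - 3*exp(5*z)/35


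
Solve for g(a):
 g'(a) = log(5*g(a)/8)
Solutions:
 Integral(1/(-log(_y) - log(5) + 3*log(2)), (_y, g(a))) = C1 - a
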